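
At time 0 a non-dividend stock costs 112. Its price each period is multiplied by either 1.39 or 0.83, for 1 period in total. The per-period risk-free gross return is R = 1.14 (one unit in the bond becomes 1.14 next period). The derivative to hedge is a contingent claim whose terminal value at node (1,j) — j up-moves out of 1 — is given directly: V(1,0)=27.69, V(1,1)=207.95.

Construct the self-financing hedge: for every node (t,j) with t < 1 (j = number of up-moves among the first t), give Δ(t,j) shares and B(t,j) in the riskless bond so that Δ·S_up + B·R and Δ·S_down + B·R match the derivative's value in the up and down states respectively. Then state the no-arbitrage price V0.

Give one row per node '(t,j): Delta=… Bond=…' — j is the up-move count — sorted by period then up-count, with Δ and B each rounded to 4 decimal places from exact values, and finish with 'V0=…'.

Under the risk-neutral measure, an up-move has probability p* = (R−d)/(u−d) = 0.5536 and values discount at R = 1.14.
Payoff layer (t=1): V(1,0)=27.6900, V(1,1)=207.9500
  t=0,j=0: stock 112.0000 → up 155.6800 (V=207.9500), down 92.9600 (V=27.6900). Price 111.8217; hedge Δ=2.8740, bond B=-210.0711.
Self-financing check: at every node Δ·S+B equals the discounted successor values.

(0,0): Delta=2.8740 Bond=-210.0711
V0=111.8217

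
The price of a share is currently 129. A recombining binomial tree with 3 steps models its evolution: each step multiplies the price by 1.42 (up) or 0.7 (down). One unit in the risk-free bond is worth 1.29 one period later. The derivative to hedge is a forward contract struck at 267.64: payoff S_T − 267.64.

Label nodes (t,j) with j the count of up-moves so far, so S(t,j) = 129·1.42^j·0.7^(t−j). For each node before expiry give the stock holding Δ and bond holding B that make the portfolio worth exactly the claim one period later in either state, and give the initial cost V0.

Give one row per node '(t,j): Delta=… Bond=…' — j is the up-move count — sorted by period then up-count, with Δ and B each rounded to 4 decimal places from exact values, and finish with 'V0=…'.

(0,0): Delta=1.0000 Bond=-124.6757
(1,0): Delta=1.0000 Bond=-160.8317
(1,1): Delta=1.0000 Bond=-160.8317
(2,0): Delta=1.0000 Bond=-207.4729
(2,1): Delta=1.0000 Bond=-207.4729
(2,2): Delta=1.0000 Bond=-207.4729
V0=4.3243

The replicating-portfolio and risk-neutral prices coincide; use p* = (1.29−0.7)/(1.42−0.7) = 0.8194 for the latter.
Terminal values V(3,·): V(3,0)=-223.3930, V(3,1)=-177.8818, V(3,2)=-85.5591, V(3,3)=101.7242
  t=2,j=0: stock 63.2100 → up 89.7582 (V=-177.8818), down 44.2470 (V=-223.3930). Price -144.2629; hedge Δ=1.0000, bond B=-207.4729.
  t=2,j=1: stock 128.2260 → up 182.0809 (V=-85.5591), down 89.7582 (V=-177.8818). Price -79.2469; hedge Δ=1.0000, bond B=-207.4729.
  t=2,j=2: stock 260.1156 → up 369.3642 (V=101.7242), down 182.0809 (V=-85.5591). Price 52.6427; hedge Δ=1.0000, bond B=-207.4729.
  t=1,j=0: stock 90.3000 → up 128.2260 (V=-79.2469), down 63.2100 (V=-144.2629). Price -70.5317; hedge Δ=1.0000, bond B=-160.8317.
  t=1,j=1: stock 183.1800 → up 260.1156 (V=52.6427), down 128.2260 (V=-79.2469). Price 22.3483; hedge Δ=1.0000, bond B=-160.8317.
  t=0,j=0: stock 129.0000 → up 183.1800 (V=22.3483), down 90.3000 (V=-70.5317). Price 4.3243; hedge Δ=1.0000, bond B=-124.6757.
Each (Δ,B) replicates both successor values, so the strategy is self-financing and V0 is arbitrage-free.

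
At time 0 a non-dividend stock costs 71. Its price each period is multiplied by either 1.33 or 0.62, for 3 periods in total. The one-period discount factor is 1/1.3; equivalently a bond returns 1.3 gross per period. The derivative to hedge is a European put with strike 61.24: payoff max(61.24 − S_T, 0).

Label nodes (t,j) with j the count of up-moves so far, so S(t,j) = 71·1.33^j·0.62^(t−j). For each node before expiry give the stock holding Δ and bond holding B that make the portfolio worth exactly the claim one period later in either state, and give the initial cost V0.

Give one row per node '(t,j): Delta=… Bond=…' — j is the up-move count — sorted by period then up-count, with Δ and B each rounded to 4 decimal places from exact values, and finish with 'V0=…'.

No-arbitrage ⇒ martingale measure with p* = (R−d)/(u−d) = 0.9577.
Terminal payoffs: V(3,0)=44.3187, V(3,1)=24.9411, V(3,2)=0.0000, V(3,3)=0.0000
  t=2,j=0: stock 27.2924 → up 36.2989 (V=24.9411), down 16.9213 (V=44.3187). Price 19.8153; hedge Δ=-1.0000, bond B=47.1077.
  t=2,j=1: stock 58.5466 → up 77.8670 (V=0.0000), down 36.2989 (V=24.9411). Price 0.8107; hedge Δ=-0.6000, bond B=35.9390.
  t=2,j=2: stock 125.5919 → up 167.0372 (V=0.0000), down 77.8670 (V=0.0000). Price 0.0000; hedge Δ=0.0000, bond B=0.0000.
  t=1,j=0: stock 44.0200 → up 58.5466 (V=0.8107), down 27.2924 (V=19.8153). Price 1.2413; hedge Δ=-0.6081, bond B=28.0084.
  t=1,j=1: stock 94.4300 → up 125.5919 (V=0.0000), down 58.5466 (V=0.8107). Price 0.0263; hedge Δ=-0.0121, bond B=1.1681.
  t=0,j=0: stock 71.0000 → up 94.4300 (V=0.0263), down 44.0200 (V=1.2413). Price 0.0598; hedge Δ=-0.0241, bond B=1.7709.
Check: Δ(0,0)·S0 + B(0,0) = 0.0598 = V0.

(0,0): Delta=-0.0241 Bond=1.7709
(1,0): Delta=-0.6081 Bond=28.0084
(1,1): Delta=-0.0121 Bond=1.1681
(2,0): Delta=-1.0000 Bond=47.1077
(2,1): Delta=-0.6000 Bond=35.9390
(2,2): Delta=0.0000 Bond=0.0000
V0=0.0598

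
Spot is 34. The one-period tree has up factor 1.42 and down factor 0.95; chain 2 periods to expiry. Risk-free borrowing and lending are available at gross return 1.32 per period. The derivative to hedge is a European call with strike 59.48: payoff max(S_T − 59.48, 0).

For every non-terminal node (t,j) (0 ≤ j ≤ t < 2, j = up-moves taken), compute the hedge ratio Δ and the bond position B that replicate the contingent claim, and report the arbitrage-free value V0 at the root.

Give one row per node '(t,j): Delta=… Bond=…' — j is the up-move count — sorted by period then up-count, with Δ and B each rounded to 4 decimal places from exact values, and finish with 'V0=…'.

(0,0): Delta=0.3388 Bond=-8.2900
(1,0): Delta=0.0000 Bond=0.0000
(1,1): Delta=0.4000 Bond=-13.9003
V0=3.2287

Since d<R<u, set p* = (R−d)/(u−d) = 0.7872; price each node as the discounted p*-expectation of its children.
Terminal payoffs: V(2,0)=0.0000, V(2,1)=0.0000, V(2,2)=9.0776
(1,0): S=32.3000. Δ = (V_up−V_dn)/(S_up−S_dn) = (0.0000−0.0000)/(45.8660−30.6850) = 0.0000. V = [p*·0.0000 + (1−p*)·0.0000]/1.32 = 0.0000. B = V − Δ·S = 0.0000.
(1,1): S=48.2800. Δ = (V_up−V_dn)/(S_up−S_dn) = (9.0776−0.0000)/(68.5576−45.8660) = 0.4000. V = [p*·9.0776 + (1−p*)·0.0000]/1.32 = 5.4138. B = V − Δ·S = -13.9003.
(0,0): S=34.0000. Δ = (V_up−V_dn)/(S_up−S_dn) = (5.4138−0.0000)/(48.2800−32.3000) = 0.3388. V = [p*·5.4138 + (1−p*)·0.0000]/1.32 = 3.2287. B = V − Δ·S = -8.2900.
Each (Δ,B) replicates both successor values, so the strategy is self-financing and V0 is arbitrage-free.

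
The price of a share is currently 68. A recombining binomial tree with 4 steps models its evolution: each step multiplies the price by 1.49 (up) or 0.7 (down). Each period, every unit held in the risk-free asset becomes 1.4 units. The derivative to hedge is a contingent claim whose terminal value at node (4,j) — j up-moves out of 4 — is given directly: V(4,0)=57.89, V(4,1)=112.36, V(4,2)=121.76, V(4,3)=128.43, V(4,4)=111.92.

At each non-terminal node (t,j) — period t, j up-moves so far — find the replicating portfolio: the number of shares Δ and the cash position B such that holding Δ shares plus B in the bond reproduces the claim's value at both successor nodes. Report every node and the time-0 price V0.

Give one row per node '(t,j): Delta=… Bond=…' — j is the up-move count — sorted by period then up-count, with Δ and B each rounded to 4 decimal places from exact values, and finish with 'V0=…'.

(0,0): Delta=-0.0630 Bond=34.9370
(1,0): Delta=0.1064 Bond=40.8473
(1,1): Delta=-0.0733 Bond=49.9487
(2,0): Delta=0.3944 Bond=47.5897
(2,1): Delta=0.0890 Bond=58.4201
(2,2): Delta=-0.0831 Bond=71.4078
(3,0): Delta=2.9562 Bond=6.8753
(3,1): Delta=0.2397 Bond=74.3078
(3,2): Delta=0.0799 Bond=82.7499
(3,3): Delta=-0.0929 Bond=102.1851
V0=30.6510

The replicating-portfolio and risk-neutral prices coincide; use p* = (1.4−0.7)/(1.49−0.7) = 0.8861 for the latter.
At expiry t=4: V(4,0)=57.8900, V(4,1)=112.3600, V(4,2)=121.7600, V(4,3)=128.4300, V(4,4)=111.9200
  t=3,j=0: stock 23.3240 → up 34.7528 (V=112.3600), down 16.3268 (V=57.8900). Price 75.8247; hedge Δ=2.9562, bond B=6.8753.
  t=3,j=1: stock 49.6468 → up 73.9737 (V=121.7600), down 34.7528 (V=112.3600). Price 86.2065; hedge Δ=0.2397, bond B=74.3078.
  t=3,j=2: stock 105.6768 → up 157.4584 (V=128.4300), down 73.9737 (V=121.7600). Price 91.1929; hedge Δ=0.0799, bond B=82.7499.
  t=3,j=3: stock 224.9405 → up 335.1614 (V=111.9200), down 157.4584 (V=128.4300). Price 81.2863; hedge Δ=-0.0929, bond B=102.1851.
  t=2,j=0: stock 33.3200 → up 49.6468 (V=86.2065), down 23.3240 (V=75.8247). Price 60.7313; hedge Δ=0.3944, bond B=47.5897.
  t=2,j=1: stock 70.9240 → up 105.6768 (V=91.1929), down 49.6468 (V=86.2065). Price 64.7321; hedge Δ=0.0890, bond B=58.4201.
  t=2,j=2: stock 150.9668 → up 224.9405 (V=81.2863), down 105.6768 (V=91.1929). Price 58.8678; hedge Δ=-0.0831, bond B=71.4078.
  t=1,j=0: stock 47.6000 → up 70.9240 (V=64.7321), down 33.3200 (V=60.7313). Price 45.9116; hedge Δ=0.1064, bond B=40.8473.
  t=1,j=1: stock 101.3200 → up 150.9668 (V=58.8678), down 70.9240 (V=64.7321). Price 42.5256; hedge Δ=-0.0733, bond B=49.9487.
  t=0,j=0: stock 68.0000 → up 101.3200 (V=42.5256), down 47.6000 (V=45.9116). Price 30.6510; hedge Δ=-0.0630, bond B=34.9370.
Self-financing check: at every node Δ·S+B equals the discounted successor values.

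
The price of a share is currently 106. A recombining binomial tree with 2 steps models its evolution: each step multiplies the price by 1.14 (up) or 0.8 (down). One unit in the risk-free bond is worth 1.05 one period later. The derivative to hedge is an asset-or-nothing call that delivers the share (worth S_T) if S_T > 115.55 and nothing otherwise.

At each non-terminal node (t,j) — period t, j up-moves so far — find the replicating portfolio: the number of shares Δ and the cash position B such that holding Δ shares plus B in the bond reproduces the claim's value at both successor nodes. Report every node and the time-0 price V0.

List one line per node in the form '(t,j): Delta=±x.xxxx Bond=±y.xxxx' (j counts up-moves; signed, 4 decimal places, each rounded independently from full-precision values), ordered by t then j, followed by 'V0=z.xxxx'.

No-arbitrage ⇒ martingale measure with p* = (R−d)/(u−d) = 0.7353.
At expiry t=2: V(2,0)=0.0000, V(2,1)=0.0000, V(2,2)=137.7576
Node (1,0) S=84.8000: V=(p*·0.0000+(1−p*)·0.0000)/1.05=0.0000; Δ=(0.0000−0.0000)/(96.6720−67.8400)=0.0000; B=V−Δ·S=0.0000
Node (1,1) S=120.8400: V=(p*·137.7576+(1−p*)·0.0000)/1.05=96.4689; Δ=(137.7576−0.0000)/(137.7576−96.6720)=3.3529; B=V−Δ·S=-308.7005
Node (0,0) S=106.0000: V=(p*·96.4689+(1−p*)·0.0000)/1.05=67.5553; Δ=(96.4689−0.0000)/(120.8400−84.8000)=2.6767; B=V−Δ·S=-216.1768
Self-financing check: at every node Δ·S+B equals the discounted successor values.

(0,0): Delta=2.6767 Bond=-216.1768
(1,0): Delta=0.0000 Bond=0.0000
(1,1): Delta=3.3529 Bond=-308.7005
V0=67.5553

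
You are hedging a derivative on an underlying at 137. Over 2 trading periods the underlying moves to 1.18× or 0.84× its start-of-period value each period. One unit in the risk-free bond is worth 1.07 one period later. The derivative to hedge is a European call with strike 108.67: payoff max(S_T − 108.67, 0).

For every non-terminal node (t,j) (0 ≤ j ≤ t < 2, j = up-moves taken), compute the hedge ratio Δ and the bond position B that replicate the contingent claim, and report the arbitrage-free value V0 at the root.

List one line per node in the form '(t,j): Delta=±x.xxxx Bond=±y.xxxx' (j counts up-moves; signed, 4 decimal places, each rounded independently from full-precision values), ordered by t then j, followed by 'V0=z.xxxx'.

Since d<R<u, set p* = (R−d)/(u−d) = 0.6765; price each node as the discounted p*-expectation of its children.
At expiry t=2: V(2,0)=0.0000, V(2,1)=27.1244, V(2,2)=82.0888
  t=1,j=0: stock 115.0800 → up 135.7944 (V=27.1244), down 96.6672 (V=0.0000). Price 17.1485; hedge Δ=0.6932, bond B=-62.6292.
  t=1,j=1: stock 161.6600 → up 190.7588 (V=82.0888), down 135.7944 (V=27.1244). Price 60.0993; hedge Δ=1.0000, bond B=-101.5607.
  t=0,j=0: stock 137.0000 → up 161.6600 (V=60.0993), down 115.0800 (V=17.1485). Price 43.1808; hedge Δ=0.9221, bond B=-83.1451.
Self-financing check: at every node Δ·S+B equals the discounted successor values.

(0,0): Delta=0.9221 Bond=-83.1451
(1,0): Delta=0.6932 Bond=-62.6292
(1,1): Delta=1.0000 Bond=-101.5607
V0=43.1808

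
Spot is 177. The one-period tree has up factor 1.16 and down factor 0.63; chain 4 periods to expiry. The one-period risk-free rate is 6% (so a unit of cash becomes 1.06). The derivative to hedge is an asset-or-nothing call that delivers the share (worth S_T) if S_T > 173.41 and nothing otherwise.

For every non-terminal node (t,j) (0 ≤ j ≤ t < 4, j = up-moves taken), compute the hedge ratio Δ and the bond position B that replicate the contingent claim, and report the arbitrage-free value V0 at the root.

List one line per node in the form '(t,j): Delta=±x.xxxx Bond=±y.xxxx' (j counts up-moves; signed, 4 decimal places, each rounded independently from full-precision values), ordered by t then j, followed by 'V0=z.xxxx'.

Risk-neutral probability p* = (R−d)/(u−d) = (1.06−0.63)/(1.16−0.63) = 0.8113.
Payoff layer (t=4): V(4,0)=0.0000, V(4,1)=0.0000, V(4,2)=0.0000, V(4,3)=174.0555, V(4,4)=320.4832
  t=3,j=0: stock 44.2583 → up 51.3397 (V=0.0000), down 27.8827 (V=0.0000). Price 0.0000; hedge Δ=0.0000, bond B=0.0000.
  t=3,j=1: stock 81.4915 → up 94.5301 (V=0.0000), down 51.3397 (V=0.0000). Price 0.0000; hedge Δ=0.0000, bond B=0.0000.
  t=3,j=2: stock 150.0479 → up 174.0555 (V=174.0555), down 94.5301 (V=0.0000). Price 133.2216; hedge Δ=2.1887, bond B=-195.1851.
  t=3,j=3: stock 276.2786 → up 320.4832 (V=320.4832), down 174.0555 (V=174.0555). Price 276.2786; hedge Δ=1.0000, bond B=0.0000.
  t=2,j=0: stock 70.2513 → up 81.4915 (V=0.0000), down 44.2583 (V=0.0000). Price 0.0000; hedge Δ=0.0000, bond B=0.0000.
  t=2,j=1: stock 129.3516 → up 150.0479 (V=133.2216), down 81.4915 (V=0.0000). Price 101.9674; hedge Δ=1.9432, bond B=-149.3941.
  t=2,j=2: stock 238.1712 → up 276.2786 (V=276.2786), down 150.0479 (V=133.2216). Price 235.1761; hedge Δ=1.1333, bond B=-34.7428.
  t=1,j=0: stock 111.5100 → up 129.3516 (V=101.9674), down 70.2513 (V=0.0000). Price 78.0455; hedge Δ=1.7253, bond B=-114.3458.
  t=1,j=1: stock 205.3200 → up 238.1712 (V=235.1761), down 129.3516 (V=101.9674). Price 198.1532; hedge Δ=1.2241, bond B=-53.1841.
  t=0,j=0: stock 177.0000 → up 205.3200 (V=198.1532), down 111.5100 (V=78.0455). Price 165.5579; hedge Δ=1.2803, bond B=-61.0604.
Each (Δ,B) replicates both successor values, so the strategy is self-financing and V0 is arbitrage-free.

(0,0): Delta=1.2803 Bond=-61.0604
(1,0): Delta=1.7253 Bond=-114.3458
(1,1): Delta=1.2241 Bond=-53.1841
(2,0): Delta=0.0000 Bond=0.0000
(2,1): Delta=1.9432 Bond=-149.3941
(2,2): Delta=1.1333 Bond=-34.7428
(3,0): Delta=0.0000 Bond=0.0000
(3,1): Delta=0.0000 Bond=0.0000
(3,2): Delta=2.1887 Bond=-195.1851
(3,3): Delta=1.0000 Bond=0.0000
V0=165.5579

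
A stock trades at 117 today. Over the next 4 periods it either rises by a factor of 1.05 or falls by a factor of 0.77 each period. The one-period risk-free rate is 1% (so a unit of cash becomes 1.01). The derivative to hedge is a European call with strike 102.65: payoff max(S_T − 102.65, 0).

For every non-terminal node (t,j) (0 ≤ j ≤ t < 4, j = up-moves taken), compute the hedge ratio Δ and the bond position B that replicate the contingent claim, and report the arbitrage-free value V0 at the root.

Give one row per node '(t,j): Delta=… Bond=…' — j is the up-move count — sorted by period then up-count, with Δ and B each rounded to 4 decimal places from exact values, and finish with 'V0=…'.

(0,0): Delta=0.7229 Bond=-63.4852
(1,0): Delta=0.0468 Bond=-3.2169
(1,1): Delta=0.8055 Bond=-74.2706
(2,0): Delta=0.0000 Bond=0.0000
(2,1): Delta=0.0526 Bond=-3.7906
(2,2): Delta=0.8975 Bond=-86.8838
(3,0): Delta=0.0000 Bond=0.0000
(3,1): Delta=0.0000 Bond=0.0000
(3,2): Delta=0.0590 Bond=-4.4665
(3,3): Delta=1.0000 Bond=-101.6337
V0=21.0898

The replicating-portfolio and risk-neutral prices coincide; use p* = (1.01−0.77)/(1.05−0.77) = 0.8571 for the latter.
At expiry t=4: V(4,0)=0.0000, V(4,1)=0.0000, V(4,2)=0.0000, V(4,3)=1.6404, V(4,4)=39.5642
(3,0): S=53.4144. Δ = (V_up−V_dn)/(S_up−S_dn) = (0.0000−0.0000)/(56.0851−41.1291) = 0.0000. V = [p*·0.0000 + (1−p*)·0.0000]/1.01 = 0.0000. B = V − Δ·S = 0.0000.
(3,1): S=72.8378. Δ = (V_up−V_dn)/(S_up−S_dn) = (0.0000−0.0000)/(76.4797−56.0851) = 0.0000. V = [p*·0.0000 + (1−p*)·0.0000]/1.01 = 0.0000. B = V − Δ·S = 0.0000.
(3,2): S=99.3242. Δ = (V_up−V_dn)/(S_up−S_dn) = (1.6404−0.0000)/(104.2904−76.4797) = 0.0590. V = [p*·1.6404 + (1−p*)·0.0000]/1.01 = 1.3922. B = V − Δ·S = -4.4665.
(3,3): S=135.4421. Δ = (V_up−V_dn)/(S_up−S_dn) = (39.5642−1.6404)/(142.2142−104.2904) = 1.0000. V = [p*·39.5642 + (1−p*)·1.6404]/1.01 = 33.8085. B = V − Δ·S = -101.6337.
(2,0): S=69.3693. Δ = (V_up−V_dn)/(S_up−S_dn) = (0.0000−0.0000)/(72.8378−53.4144) = 0.0000. V = [p*·0.0000 + (1−p*)·0.0000]/1.01 = 0.0000. B = V − Δ·S = 0.0000.
(2,1): S=94.5945. Δ = (V_up−V_dn)/(S_up−S_dn) = (1.3922−0.0000)/(99.3242−72.8378) = 0.0526. V = [p*·1.3922 + (1−p*)·0.0000]/1.01 = 1.1815. B = V − Δ·S = -3.7906.
(2,2): S=128.9925. Δ = (V_up−V_dn)/(S_up−S_dn) = (33.8085−1.3922)/(135.4421−99.3242) = 0.8975. V = [p*·33.8085 + (1−p*)·1.3922]/1.01 = 28.8887. B = V − Δ·S = -86.8838.
(1,0): S=90.0900. Δ = (V_up−V_dn)/(S_up−S_dn) = (1.1815−0.0000)/(94.5945−69.3693) = 0.0468. V = [p*·1.1815 + (1−p*)·0.0000]/1.01 = 1.0027. B = V − Δ·S = -3.2169.
(1,1): S=122.8500. Δ = (V_up−V_dn)/(S_up−S_dn) = (28.8887−1.1815)/(128.9925−94.5945) = 0.8055. V = [p*·28.8887 + (1−p*)·1.1815]/1.01 = 24.6837. B = V − Δ·S = -74.2706.
(0,0): S=117.0000. Δ = (V_up−V_dn)/(S_up−S_dn) = (24.6837−1.0027)/(122.8500−90.0900) = 0.7229. V = [p*·24.6837 + (1−p*)·1.0027]/1.01 = 21.0898. B = V − Δ·S = -63.4852.
Each (Δ,B) replicates both successor values, so the strategy is self-financing and V0 is arbitrage-free.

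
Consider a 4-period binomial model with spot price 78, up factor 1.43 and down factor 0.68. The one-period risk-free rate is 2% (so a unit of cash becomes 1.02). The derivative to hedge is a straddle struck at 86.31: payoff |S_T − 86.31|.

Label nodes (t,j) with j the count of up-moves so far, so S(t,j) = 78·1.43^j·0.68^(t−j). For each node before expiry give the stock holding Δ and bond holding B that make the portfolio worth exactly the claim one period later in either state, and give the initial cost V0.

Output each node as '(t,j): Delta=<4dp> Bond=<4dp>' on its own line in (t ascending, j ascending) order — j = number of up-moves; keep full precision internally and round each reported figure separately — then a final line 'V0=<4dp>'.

(0,0): Delta=0.2604 Bond=26.0395
(1,0): Delta=-0.3168 Bond=57.1752
(1,1): Delta=0.5914 Bond=-10.3576
(2,0): Delta=-1.0000 Bond=82.9585
(2,1): Delta=0.0749 Bond=28.6059
(2,2): Delta=0.8875 Bond=-57.8000
(3,0): Delta=-1.0000 Bond=84.6176
(3,1): Delta=-1.0000 Bond=84.6176
(3,2): Delta=0.6913 Bond=-37.6756
(3,3): Delta=1.0000 Bond=-84.6176
V0=46.3482

Since d<R<u, set p* = (R−d)/(u−d) = 0.4533; price each node as the discounted p*-expectation of its children.
Terminal values V(4,·): V(4,0)=69.6325, V(4,1)=51.2383, V(4,2)=12.5562, V(4,3)=68.7899, V(4,4)=239.8560
Node (3,0) S=24.5257: V=(p*·51.2383+(1−p*)·69.6325)/1.02=60.0920; Δ=(51.2383−69.6325)/(35.0717−16.6775)=-1.0000; B=V−Δ·S=84.6176
Node (3,1) S=51.5761: V=(p*·12.5562+(1−p*)·51.2383)/1.02=33.0416; Δ=(12.5562−51.2383)/(73.7538−35.0717)=-1.0000; B=V−Δ·S=84.6176
Node (3,2) S=108.4615: V=(p*·68.7899+(1−p*)·12.5562)/1.02=37.3028; Δ=(68.7899−12.5562)/(155.0999−73.7538)=0.6913; B=V−Δ·S=-37.6756
Node (3,3) S=228.0881: V=(p*·239.8560+(1−p*)·68.7899)/1.02=143.4705; Δ=(239.8560−68.7899)/(326.1660−155.0999)=1.0000; B=V−Δ·S=-84.6176
Node (2,0) S=36.0672: V=(p*·33.0416+(1−p*)·60.0920)/1.02=46.8913; Δ=(33.0416−60.0920)/(51.5761−24.5257)=-1.0000; B=V−Δ·S=82.9585
Node (2,1) S=75.8472: V=(p*·37.3028+(1−p*)·33.0416)/1.02=34.2875; Δ=(37.3028−33.0416)/(108.4615−51.5761)=0.0749; B=V−Δ·S=28.6059
Node (2,2) S=159.5022: V=(p*·143.4705+(1−p*)·37.3028)/1.02=83.7570; Δ=(143.4705−37.3028)/(228.0881−108.4615)=0.8875; B=V−Δ·S=-57.8000
Node (1,0) S=53.0400: V=(p*·34.2875+(1−p*)·46.8913)/1.02=40.3702; Δ=(34.2875−46.8913)/(75.8472−36.0672)=-0.3168; B=V−Δ·S=57.1752
Node (1,1) S=111.5400: V=(p*·83.7570+(1−p*)·34.2875)/1.02=55.6017; Δ=(83.7570−34.2875)/(159.5022−75.8472)=0.5914; B=V−Δ·S=-10.3576
Node (0,0) S=78.0000: V=(p*·55.6017+(1−p*)·40.3702)/1.02=46.3482; Δ=(55.6017−40.3702)/(111.5400−53.0400)=0.2604; B=V−Δ·S=26.0395
Check: Δ(0,0)·S0 + B(0,0) = 46.3482 = V0.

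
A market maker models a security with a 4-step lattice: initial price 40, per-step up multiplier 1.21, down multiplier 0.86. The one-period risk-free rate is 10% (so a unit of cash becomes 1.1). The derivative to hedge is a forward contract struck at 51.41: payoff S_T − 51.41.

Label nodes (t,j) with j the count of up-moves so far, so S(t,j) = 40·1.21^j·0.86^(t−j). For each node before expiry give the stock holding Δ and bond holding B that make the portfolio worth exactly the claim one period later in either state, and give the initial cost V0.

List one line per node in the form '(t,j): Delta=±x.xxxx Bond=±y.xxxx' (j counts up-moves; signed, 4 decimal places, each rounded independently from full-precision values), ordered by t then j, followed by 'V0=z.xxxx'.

(0,0): Delta=1.0000 Bond=-35.1137
(1,0): Delta=1.0000 Bond=-38.6251
(1,1): Delta=1.0000 Bond=-38.6251
(2,0): Delta=1.0000 Bond=-42.4876
(2,1): Delta=1.0000 Bond=-42.4876
(2,2): Delta=1.0000 Bond=-42.4876
(3,0): Delta=1.0000 Bond=-46.7364
(3,1): Delta=1.0000 Bond=-46.7364
(3,2): Delta=1.0000 Bond=-46.7364
(3,3): Delta=1.0000 Bond=-46.7364
V0=4.8863

The replicating-portfolio and risk-neutral prices coincide; use p* = (1.1−0.86)/(1.21−0.86) = 0.6857 for the latter.
Terminal values V(4,·): V(4,0)=-29.5297, V(4,1)=-20.6249, V(4,2)=-8.0961, V(4,3)=9.5317, V(4,4)=34.3336
(3,0): S=25.4422. Δ = (V_up−V_dn)/(S_up−S_dn) = (-20.6249−-29.5297)/(30.7851−21.8803) = 1.0000. V = [p*·-20.6249 + (1−p*)·-29.5297]/1.1 = -21.2941. B = V − Δ·S = -46.7364.
(3,1): S=35.7966. Δ = (V_up−V_dn)/(S_up−S_dn) = (-8.0961−-20.6249)/(43.3139−30.7851) = 1.0000. V = [p*·-8.0961 + (1−p*)·-20.6249]/1.1 = -10.9397. B = V − Δ·S = -46.7364.
(3,2): S=50.3650. Δ = (V_up−V_dn)/(S_up−S_dn) = (9.5317−-8.0961)/(60.9417−43.3139) = 1.0000. V = [p*·9.5317 + (1−p*)·-8.0961]/1.1 = 3.6287. B = V − Δ·S = -46.7364.
(3,3): S=70.8624. Δ = (V_up−V_dn)/(S_up−S_dn) = (34.3336−9.5317)/(85.7436−60.9417) = 1.0000. V = [p*·34.3336 + (1−p*)·9.5317]/1.1 = 24.1261. B = V − Δ·S = -46.7364.
(2,0): S=29.5840. Δ = (V_up−V_dn)/(S_up−S_dn) = (-10.9397−-21.2941)/(35.7966−25.4422) = 1.0000. V = [p*·-10.9397 + (1−p*)·-21.2941]/1.1 = -12.9036. B = V − Δ·S = -42.4876.
(2,1): S=41.6240. Δ = (V_up−V_dn)/(S_up−S_dn) = (3.6287−-10.9397)/(50.3650−35.7966) = 1.0000. V = [p*·3.6287 + (1−p*)·-10.9397]/1.1 = -0.8636. B = V − Δ·S = -42.4876.
(2,2): S=58.5640. Δ = (V_up−V_dn)/(S_up−S_dn) = (24.1261−3.6287)/(70.8624−50.3650) = 1.0000. V = [p*·24.1261 + (1−p*)·3.6287]/1.1 = 16.0764. B = V − Δ·S = -42.4876.
(1,0): S=34.4000. Δ = (V_up−V_dn)/(S_up−S_dn) = (-0.8636−-12.9036)/(41.6240−29.5840) = 1.0000. V = [p*·-0.8636 + (1−p*)·-12.9036]/1.1 = -4.2251. B = V − Δ·S = -38.6251.
(1,1): S=48.4000. Δ = (V_up−V_dn)/(S_up−S_dn) = (16.0764−-0.8636)/(58.5640−41.6240) = 1.0000. V = [p*·16.0764 + (1−p*)·-0.8636]/1.1 = 9.7749. B = V − Δ·S = -38.6251.
(0,0): S=40.0000. Δ = (V_up−V_dn)/(S_up−S_dn) = (9.7749−-4.2251)/(48.4000−34.4000) = 1.0000. V = [p*·9.7749 + (1−p*)·-4.2251]/1.1 = 4.8863. B = V − Δ·S = -35.1137.
Each (Δ,B) replicates both successor values, so the strategy is self-financing and V0 is arbitrage-free.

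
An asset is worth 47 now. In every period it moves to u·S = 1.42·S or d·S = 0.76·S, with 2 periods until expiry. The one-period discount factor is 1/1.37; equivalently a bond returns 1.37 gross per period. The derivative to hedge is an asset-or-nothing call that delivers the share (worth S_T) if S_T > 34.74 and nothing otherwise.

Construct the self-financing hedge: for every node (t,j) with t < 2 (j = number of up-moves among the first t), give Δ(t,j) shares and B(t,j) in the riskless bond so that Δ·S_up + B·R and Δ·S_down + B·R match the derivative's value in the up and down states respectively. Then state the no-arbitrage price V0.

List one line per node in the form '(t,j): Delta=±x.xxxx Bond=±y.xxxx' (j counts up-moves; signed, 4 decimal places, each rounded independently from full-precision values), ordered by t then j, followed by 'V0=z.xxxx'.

Risk-neutral probability p* = (R−d)/(u−d) = (1.37−0.76)/(1.42−0.76) = 0.9242.
Terminal payoffs: V(2,0)=0.0000, V(2,1)=50.7224, V(2,2)=94.7708
  t=1,j=0: stock 35.7200 → up 50.7224 (V=50.7224), down 27.1472 (V=0.0000). Price 34.2188; hedge Δ=2.1515, bond B=-42.6333.
  t=1,j=1: stock 66.7400 → up 94.7708 (V=94.7708), down 50.7224 (V=50.7224). Price 66.7400; hedge Δ=1.0000, bond B=0.0000.
  t=0,j=0: stock 47.0000 → up 66.7400 (V=66.7400), down 35.7200 (V=34.2188). Price 46.9170; hedge Δ=1.0484, bond B=-2.3575.
Self-financing check: at every node Δ·S+B equals the discounted successor values.

(0,0): Delta=1.0484 Bond=-2.3575
(1,0): Delta=2.1515 Bond=-42.6333
(1,1): Delta=1.0000 Bond=0.0000
V0=46.9170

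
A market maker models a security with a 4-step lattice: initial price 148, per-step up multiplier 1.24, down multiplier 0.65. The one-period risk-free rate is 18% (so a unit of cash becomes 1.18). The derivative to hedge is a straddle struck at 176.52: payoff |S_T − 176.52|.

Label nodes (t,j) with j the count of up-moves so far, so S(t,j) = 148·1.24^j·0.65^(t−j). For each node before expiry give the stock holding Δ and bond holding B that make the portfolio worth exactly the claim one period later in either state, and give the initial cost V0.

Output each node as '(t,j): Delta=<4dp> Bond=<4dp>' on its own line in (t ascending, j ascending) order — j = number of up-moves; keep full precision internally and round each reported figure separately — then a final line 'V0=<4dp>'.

(0,0): Delta=0.7060 Bond=-42.8808
(1,0): Delta=-0.8591 Bond=99.9716
(1,1): Delta=0.7989 Bond=-67.6450
(2,0): Delta=-1.0000 Bond=126.7739
(2,1): Delta=-0.8508 Bond=116.9694
(2,2): Delta=0.8968 Bond=-102.0993
(3,0): Delta=-1.0000 Bond=149.5932
(3,1): Delta=-1.0000 Bond=149.5932
(3,2): Delta=-0.8419 Bond=136.7142
(3,3): Delta=1.0000 Bond=-149.5932
V0=61.6128

The replicating-portfolio and risk-neutral prices coincide; use p* = (1.18−0.65)/(1.24−0.65) = 0.8983 for the latter.
Terminal payoffs: V(4,0)=150.1011, V(4,1)=126.1208, V(4,2)=80.3739, V(4,3)=6.8972, V(4,4)=173.3836
Node (3,0) S=40.6445: V=(p*·126.1208+(1−p*)·150.1011)/1.18=108.9487; Δ=(126.1208−150.1011)/(50.3992−26.4189)=-1.0000; B=V−Δ·S=149.5932
Node (3,1) S=77.5372: V=(p*·80.3739+(1−p*)·126.1208)/1.18=72.0560; Δ=(80.3739−126.1208)/(96.1461−50.3992)=-1.0000; B=V−Δ·S=149.5932
Node (3,2) S=147.9171: V=(p*·6.8972+(1−p*)·80.3739)/1.18=12.1775; Δ=(6.8972−80.3739)/(183.4172−96.1461)=-0.8419; B=V−Δ·S=136.7142
Node (3,3) S=282.1804: V=(p*·173.3836+(1−p*)·6.8972)/1.18=132.5871; Δ=(173.3836−6.8972)/(349.9036−183.4172)=1.0000; B=V−Δ·S=-149.5932
Node (2,0) S=62.5300: V=(p*·72.0560+(1−p*)·108.9487)/1.18=64.2439; Δ=(72.0560−108.9487)/(77.5372−40.6445)=-1.0000; B=V−Δ·S=126.7739
Node (2,1) S=119.2880: V=(p*·12.1775+(1−p*)·72.0560)/1.18=15.4804; Δ=(12.1775−72.0560)/(147.9171−77.5372)=-0.8508; B=V−Δ·S=116.9694
Node (2,2) S=227.5648: V=(p*·132.5871+(1−p*)·12.1775)/1.18=101.9848; Δ=(132.5871−12.1775)/(282.1804−147.9171)=0.8968; B=V−Δ·S=-102.0993
Node (1,0) S=96.2000: V=(p*·15.4804+(1−p*)·64.2439)/1.18=17.3215; Δ=(15.4804−64.2439)/(119.2880−62.5300)=-0.8591; B=V−Δ·S=99.9716
Node (1,1) S=183.5200: V=(p*·101.9848+(1−p*)·15.4804)/1.18=78.9727; Δ=(101.9848−15.4804)/(227.5648−119.2880)=0.7989; B=V−Δ·S=-67.6450
Node (0,0) S=148.0000: V=(p*·78.9727+(1−p*)·17.3215)/1.18=61.6128; Δ=(78.9727−17.3215)/(183.5200−96.2000)=0.7060; B=V−Δ·S=-42.8808
Each (Δ,B) replicates both successor values, so the strategy is self-financing and V0 is arbitrage-free.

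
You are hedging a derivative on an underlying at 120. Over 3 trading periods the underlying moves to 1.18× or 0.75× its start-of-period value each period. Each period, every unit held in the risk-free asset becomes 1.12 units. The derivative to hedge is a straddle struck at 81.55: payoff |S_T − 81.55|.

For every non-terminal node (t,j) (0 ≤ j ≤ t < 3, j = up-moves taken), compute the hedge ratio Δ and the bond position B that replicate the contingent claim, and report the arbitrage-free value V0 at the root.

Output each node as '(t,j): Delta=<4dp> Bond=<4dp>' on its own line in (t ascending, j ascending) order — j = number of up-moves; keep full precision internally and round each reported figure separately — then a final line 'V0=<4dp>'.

Under the risk-neutral measure, an up-move has probability p* = (R−d)/(u−d) = 0.8605 and values discount at R = 1.12.
At expiry t=3: V(3,0)=30.9250, V(3,1)=1.9000, V(3,2)=43.7660, V(3,3)=115.6138
  t=2,j=0: stock 67.5000 → up 79.6500 (V=1.9000), down 50.6250 (V=30.9250). Price 5.3125; hedge Δ=-1.0000, bond B=72.8125.
  t=2,j=1: stock 106.2000 → up 125.3160 (V=43.7660), down 79.6500 (V=1.9000). Price 33.8609; hedge Δ=0.9168, bond B=-63.5019.
  t=2,j=2: stock 167.0880 → up 197.1638 (V=115.6138), down 125.3160 (V=43.7660). Price 94.2755; hedge Δ=1.0000, bond B=-72.8125.
  t=1,j=0: stock 90.0000 → up 106.2000 (V=33.8609), down 67.5000 (V=5.3125). Price 26.6763; hedge Δ=0.7377, bond B=-39.7154.
  t=1,j=1: stock 141.6000 → up 167.0880 (V=94.2755), down 106.2000 (V=33.8609). Price 76.6478; hedge Δ=0.9922, bond B=-63.8512.
  t=0,j=0: stock 120.0000 → up 141.6000 (V=76.6478), down 90.0000 (V=26.6763). Price 62.2099; hedge Δ=0.9684, bond B=-54.0030.
The time-0 hedge costs 62.2099, which is the no-arbitrage price.

(0,0): Delta=0.9684 Bond=-54.0030
(1,0): Delta=0.7377 Bond=-39.7154
(1,1): Delta=0.9922 Bond=-63.8512
(2,0): Delta=-1.0000 Bond=72.8125
(2,1): Delta=0.9168 Bond=-63.5019
(2,2): Delta=1.0000 Bond=-72.8125
V0=62.2099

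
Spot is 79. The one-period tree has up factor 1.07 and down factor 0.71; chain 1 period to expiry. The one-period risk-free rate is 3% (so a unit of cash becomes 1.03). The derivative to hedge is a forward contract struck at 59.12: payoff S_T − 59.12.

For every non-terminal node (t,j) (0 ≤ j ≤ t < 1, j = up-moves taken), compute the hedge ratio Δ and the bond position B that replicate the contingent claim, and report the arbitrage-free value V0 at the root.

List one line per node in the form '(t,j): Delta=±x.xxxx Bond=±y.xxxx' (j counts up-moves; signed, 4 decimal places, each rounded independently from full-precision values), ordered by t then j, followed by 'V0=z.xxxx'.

Under the risk-neutral measure, an up-move has probability p* = (R−d)/(u−d) = 0.8889 and values discount at R = 1.03.
At expiry t=1: V(1,0)=-3.0300, V(1,1)=25.4100
Node (0,0) S=79.0000: V=(p*·25.4100+(1−p*)·-3.0300)/1.03=21.6019; Δ=(25.4100−-3.0300)/(84.5300−56.0900)=1.0000; B=V−Δ·S=-57.3981
The time-0 hedge costs 21.6019, which is the no-arbitrage price.

(0,0): Delta=1.0000 Bond=-57.3981
V0=21.6019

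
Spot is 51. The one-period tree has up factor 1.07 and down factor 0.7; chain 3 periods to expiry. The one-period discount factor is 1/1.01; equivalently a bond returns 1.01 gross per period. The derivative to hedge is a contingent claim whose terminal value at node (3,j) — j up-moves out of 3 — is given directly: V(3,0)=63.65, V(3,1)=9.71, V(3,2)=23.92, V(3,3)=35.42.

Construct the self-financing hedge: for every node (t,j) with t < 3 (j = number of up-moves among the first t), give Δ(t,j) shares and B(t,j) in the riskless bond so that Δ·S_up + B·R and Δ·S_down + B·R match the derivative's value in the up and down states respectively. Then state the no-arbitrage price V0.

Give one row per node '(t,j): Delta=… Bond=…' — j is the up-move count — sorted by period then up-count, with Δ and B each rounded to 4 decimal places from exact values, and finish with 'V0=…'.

(0,0): Delta=0.5463 Bond=1.1736
(1,0): Delta=0.2368 Bond=12.2353
(1,1): Delta=0.5855 Bond=-0.9533
(2,0): Delta=-5.8337 Bond=164.0581
(2,1): Delta=1.0054 Bond=-17.0037
(2,2): Delta=0.5323 Bond=2.1418
V0=29.0340

No-arbitrage ⇒ martingale measure with p* = (R−d)/(u−d) = 0.8378.
Terminal payoffs: V(3,0)=63.6500, V(3,1)=9.7100, V(3,2)=23.9200, V(3,3)=35.4200
(2,0): S=24.9900. Δ = (V_up−V_dn)/(S_up−S_dn) = (9.7100−63.6500)/(26.7393−17.4930) = -5.8337. V = [p*·9.7100 + (1−p*)·63.6500]/1.01 = 18.2743. B = V − Δ·S = 164.0581.
(2,1): S=38.1990. Δ = (V_up−V_dn)/(S_up−S_dn) = (23.9200−9.7100)/(40.8729−26.7393) = 1.0054. V = [p*·23.9200 + (1−p*)·9.7100]/1.01 = 21.4017. B = V − Δ·S = -17.0037.
(2,2): S=58.3899. Δ = (V_up−V_dn)/(S_up−S_dn) = (35.4200−23.9200)/(62.4772−40.8729) = 0.5323. V = [p*·35.4200 + (1−p*)·23.9200]/1.01 = 33.2229. B = V − Δ·S = 2.1418.
(1,0): S=35.7000. Δ = (V_up−V_dn)/(S_up−S_dn) = (21.4017−18.2743)/(38.1990−24.9900) = 0.2368. V = [p*·21.4017 + (1−p*)·18.2743]/1.01 = 20.6876. B = V − Δ·S = 12.2353.
(1,1): S=54.5700. Δ = (V_up−V_dn)/(S_up−S_dn) = (33.2229−21.4017)/(58.3899−38.1990) = 0.5855. V = [p*·33.2229 + (1−p*)·21.4017]/1.01 = 30.9960. B = V − Δ·S = -0.9533.
(0,0): S=51.0000. Δ = (V_up−V_dn)/(S_up−S_dn) = (30.9960−20.6876)/(54.5700−35.7000) = 0.5463. V = [p*·30.9960 + (1−p*)·20.6876]/1.01 = 29.0340. B = V − Δ·S = 1.1736.
Self-financing check: at every node Δ·S+B equals the discounted successor values.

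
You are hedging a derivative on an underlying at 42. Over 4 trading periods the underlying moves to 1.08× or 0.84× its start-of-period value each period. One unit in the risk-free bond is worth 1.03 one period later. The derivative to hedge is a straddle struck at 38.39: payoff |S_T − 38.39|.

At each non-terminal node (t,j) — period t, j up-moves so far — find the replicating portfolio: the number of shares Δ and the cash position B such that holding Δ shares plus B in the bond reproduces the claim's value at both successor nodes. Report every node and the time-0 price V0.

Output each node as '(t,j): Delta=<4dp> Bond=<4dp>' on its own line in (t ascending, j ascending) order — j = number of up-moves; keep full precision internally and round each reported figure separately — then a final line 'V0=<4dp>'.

Under the risk-neutral measure, an up-move has probability p* = (R−d)/(u−d) = 0.7917 and values discount at R = 1.03.
Payoff layer (t=4): V(4,0)=17.4794, V(4,1)=11.5049, V(4,2)=3.8235, V(4,3)=6.0526, V(4,4)=18.7505
  t=3,j=0: stock 24.8936 → up 26.8851 (V=11.5049), down 20.9106 (V=17.4794). Price 12.3783; hedge Δ=-1.0000, bond B=37.2718.
  t=3,j=1: stock 32.0060 → up 34.5665 (V=3.8235), down 26.8851 (V=11.5049). Price 5.2658; hedge Δ=-1.0000, bond B=37.2718.
  t=3,j=2: stock 41.1506 → up 44.4426 (V=6.0526), down 34.5665 (V=3.8235). Price 5.4255; hedge Δ=0.2257, bond B=-3.8626.
  t=3,j=3: stock 52.9079 → up 57.1405 (V=18.7505), down 44.4426 (V=6.0526). Price 15.6361; hedge Δ=1.0000, bond B=-37.2718.
  t=2,j=0: stock 29.6352 → up 32.0060 (V=5.2658), down 24.8936 (V=12.3783). Price 6.5511; hedge Δ=-1.0000, bond B=36.1863.
  t=2,j=1: stock 38.1024 → up 41.1506 (V=5.4255), down 32.0060 (V=5.2658). Price 5.2352; hedge Δ=0.0175, bond B=4.5700.
  t=2,j=2: stock 48.9888 → up 52.9079 (V=15.6361), down 41.1506 (V=5.4255). Price 13.1154; hedge Δ=0.8684, bond B=-29.4287.
  t=1,j=0: stock 35.2800 → up 38.1024 (V=5.2352), down 29.6352 (V=6.5511). Price 5.3488; hedge Δ=-0.1554, bond B=10.8318.
  t=1,j=1: stock 45.3600 → up 48.9888 (V=13.1154), down 38.1024 (V=5.2352). Price 11.1395; hedge Δ=0.7239, bond B=-21.6948.
  t=0,j=0: stock 42.0000 → up 45.3600 (V=11.1395), down 35.2800 (V=5.3488). Price 9.6438; hedge Δ=0.5745, bond B=-14.4839.
The time-0 hedge costs 9.6438, which is the no-arbitrage price.

(0,0): Delta=0.5745 Bond=-14.4839
(1,0): Delta=-0.1554 Bond=10.8318
(1,1): Delta=0.7239 Bond=-21.6948
(2,0): Delta=-1.0000 Bond=36.1863
(2,1): Delta=0.0175 Bond=4.5700
(2,2): Delta=0.8684 Bond=-29.4287
(3,0): Delta=-1.0000 Bond=37.2718
(3,1): Delta=-1.0000 Bond=37.2718
(3,2): Delta=0.2257 Bond=-3.8626
(3,3): Delta=1.0000 Bond=-37.2718
V0=9.6438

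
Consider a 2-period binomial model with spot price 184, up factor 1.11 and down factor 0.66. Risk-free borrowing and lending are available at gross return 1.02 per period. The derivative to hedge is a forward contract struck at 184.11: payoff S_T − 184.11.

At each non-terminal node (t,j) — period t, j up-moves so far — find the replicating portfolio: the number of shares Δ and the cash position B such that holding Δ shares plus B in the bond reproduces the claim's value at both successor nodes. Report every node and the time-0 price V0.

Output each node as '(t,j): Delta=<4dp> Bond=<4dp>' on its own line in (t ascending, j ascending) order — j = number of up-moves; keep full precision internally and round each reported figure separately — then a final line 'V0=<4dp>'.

No-arbitrage ⇒ martingale measure with p* = (R−d)/(u−d) = 0.8000.
Payoff layer (t=2): V(2,0)=-103.9596, V(2,1)=-49.3116, V(2,2)=42.5964
  t=1,j=0: stock 121.4400 → up 134.7984 (V=-49.3116), down 80.1504 (V=-103.9596). Price -59.0600; hedge Δ=1.0000, bond B=-180.5000.
  t=1,j=1: stock 204.2400 → up 226.7064 (V=42.5964), down 134.7984 (V=-49.3116). Price 23.7400; hedge Δ=1.0000, bond B=-180.5000.
  t=0,j=0: stock 184.0000 → up 204.2400 (V=23.7400), down 121.4400 (V=-59.0600). Price 7.0392; hedge Δ=1.0000, bond B=-176.9608.
Each (Δ,B) replicates both successor values, so the strategy is self-financing and V0 is arbitrage-free.

(0,0): Delta=1.0000 Bond=-176.9608
(1,0): Delta=1.0000 Bond=-180.5000
(1,1): Delta=1.0000 Bond=-180.5000
V0=7.0392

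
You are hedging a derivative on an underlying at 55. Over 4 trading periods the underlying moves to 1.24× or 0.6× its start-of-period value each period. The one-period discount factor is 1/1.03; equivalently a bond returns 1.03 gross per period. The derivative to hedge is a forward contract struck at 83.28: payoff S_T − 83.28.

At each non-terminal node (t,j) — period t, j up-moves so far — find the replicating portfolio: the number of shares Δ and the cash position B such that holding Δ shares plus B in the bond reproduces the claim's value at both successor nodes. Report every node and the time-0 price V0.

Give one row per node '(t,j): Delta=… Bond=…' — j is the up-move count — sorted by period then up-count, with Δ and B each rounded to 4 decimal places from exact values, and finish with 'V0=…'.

(0,0): Delta=1.0000 Bond=-73.9932
(1,0): Delta=1.0000 Bond=-76.2130
(1,1): Delta=1.0000 Bond=-76.2130
(2,0): Delta=1.0000 Bond=-78.4994
(2,1): Delta=1.0000 Bond=-78.4994
(2,2): Delta=1.0000 Bond=-78.4994
(3,0): Delta=1.0000 Bond=-80.8544
(3,1): Delta=1.0000 Bond=-80.8544
(3,2): Delta=1.0000 Bond=-80.8544
(3,3): Delta=1.0000 Bond=-80.8544
V0=-18.9932

Under the risk-neutral measure, an up-move has probability p* = (R−d)/(u−d) = 0.6719 and values discount at R = 1.03.
At expiry t=4: V(4,0)=-76.1520, V(4,1)=-68.5488, V(4,2)=-52.8355, V(4,3)=-20.3614, V(4,4)=46.7518
  t=3,j=0: stock 11.8800 → up 14.7312 (V=-68.5488), down 7.1280 (V=-76.1520). Price -68.9744; hedge Δ=1.0000, bond B=-80.8544.
  t=3,j=1: stock 24.5520 → up 30.4445 (V=-52.8355), down 14.7312 (V=-68.5488). Price -56.3024; hedge Δ=1.0000, bond B=-80.8544.
  t=3,j=2: stock 50.7408 → up 62.9186 (V=-20.3614), down 30.4445 (V=-52.8355). Price -30.1136; hedge Δ=1.0000, bond B=-80.8544.
  t=3,j=3: stock 104.8643 → up 130.0318 (V=46.7518), down 62.9186 (V=-20.3614). Price 24.0100; hedge Δ=1.0000, bond B=-80.8544.
  t=2,j=0: stock 19.8000 → up 24.5520 (V=-56.3024), down 11.8800 (V=-68.9744). Price -58.6994; hedge Δ=1.0000, bond B=-78.4994.
  t=2,j=1: stock 40.9200 → up 50.7408 (V=-30.1136), down 24.5520 (V=-56.3024). Price -37.5794; hedge Δ=1.0000, bond B=-78.4994.
  t=2,j=2: stock 84.5680 → up 104.8643 (V=24.0100), down 50.7408 (V=-30.1136). Price 6.0686; hedge Δ=1.0000, bond B=-78.4994.
  t=1,j=0: stock 33.0000 → up 40.9200 (V=-37.5794), down 19.8000 (V=-58.6994). Price -43.2130; hedge Δ=1.0000, bond B=-76.2130.
  t=1,j=1: stock 68.2000 → up 84.5680 (V=6.0686), down 40.9200 (V=-37.5794). Price -8.0130; hedge Δ=1.0000, bond B=-76.2130.
  t=0,j=0: stock 55.0000 → up 68.2000 (V=-8.0130), down 33.0000 (V=-43.2130). Price -18.9932; hedge Δ=1.0000, bond B=-73.9932.
Root portfolio cost Δ·55+B reproduces V0=-18.9932.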